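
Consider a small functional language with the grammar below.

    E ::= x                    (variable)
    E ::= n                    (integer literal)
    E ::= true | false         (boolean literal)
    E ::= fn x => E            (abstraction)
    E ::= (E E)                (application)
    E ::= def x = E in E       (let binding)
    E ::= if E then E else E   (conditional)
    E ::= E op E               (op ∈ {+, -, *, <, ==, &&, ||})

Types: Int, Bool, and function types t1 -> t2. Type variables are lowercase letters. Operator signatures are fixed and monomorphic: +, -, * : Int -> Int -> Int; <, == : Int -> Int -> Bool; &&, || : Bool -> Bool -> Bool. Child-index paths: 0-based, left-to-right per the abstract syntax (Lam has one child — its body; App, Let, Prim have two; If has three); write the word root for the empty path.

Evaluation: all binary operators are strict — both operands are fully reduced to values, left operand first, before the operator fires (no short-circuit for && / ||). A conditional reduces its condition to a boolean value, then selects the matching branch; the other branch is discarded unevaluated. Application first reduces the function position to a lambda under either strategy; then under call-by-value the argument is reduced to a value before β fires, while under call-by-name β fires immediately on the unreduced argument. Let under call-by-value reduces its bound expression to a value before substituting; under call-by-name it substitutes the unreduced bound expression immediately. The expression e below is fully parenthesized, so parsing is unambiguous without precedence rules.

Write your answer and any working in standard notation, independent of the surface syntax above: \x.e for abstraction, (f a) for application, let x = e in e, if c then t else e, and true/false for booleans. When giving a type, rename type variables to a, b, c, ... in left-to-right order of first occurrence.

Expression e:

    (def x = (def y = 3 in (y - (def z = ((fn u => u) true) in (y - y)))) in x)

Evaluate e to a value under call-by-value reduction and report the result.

Answer: 3

Working:
step 0: (let x = (let y = 3 in (y - (let z = ((\u.u) true) in (y - y)))) in x)
step 1: [let@0] (let x = (3 - (let z = ((\u.u) true) in (3 - 3))) in x)
step 2: [beta@0.1.0] (let x = (3 - (let z = true in (3 - 3))) in x)
step 3: [let@0.1] (let x = (3 - (3 - 3)) in x)
step 4: [delta@0.1] (let x = (3 - 0) in x)
step 5: [delta@0] (let x = 3 in x)
step 6: [let@root] 3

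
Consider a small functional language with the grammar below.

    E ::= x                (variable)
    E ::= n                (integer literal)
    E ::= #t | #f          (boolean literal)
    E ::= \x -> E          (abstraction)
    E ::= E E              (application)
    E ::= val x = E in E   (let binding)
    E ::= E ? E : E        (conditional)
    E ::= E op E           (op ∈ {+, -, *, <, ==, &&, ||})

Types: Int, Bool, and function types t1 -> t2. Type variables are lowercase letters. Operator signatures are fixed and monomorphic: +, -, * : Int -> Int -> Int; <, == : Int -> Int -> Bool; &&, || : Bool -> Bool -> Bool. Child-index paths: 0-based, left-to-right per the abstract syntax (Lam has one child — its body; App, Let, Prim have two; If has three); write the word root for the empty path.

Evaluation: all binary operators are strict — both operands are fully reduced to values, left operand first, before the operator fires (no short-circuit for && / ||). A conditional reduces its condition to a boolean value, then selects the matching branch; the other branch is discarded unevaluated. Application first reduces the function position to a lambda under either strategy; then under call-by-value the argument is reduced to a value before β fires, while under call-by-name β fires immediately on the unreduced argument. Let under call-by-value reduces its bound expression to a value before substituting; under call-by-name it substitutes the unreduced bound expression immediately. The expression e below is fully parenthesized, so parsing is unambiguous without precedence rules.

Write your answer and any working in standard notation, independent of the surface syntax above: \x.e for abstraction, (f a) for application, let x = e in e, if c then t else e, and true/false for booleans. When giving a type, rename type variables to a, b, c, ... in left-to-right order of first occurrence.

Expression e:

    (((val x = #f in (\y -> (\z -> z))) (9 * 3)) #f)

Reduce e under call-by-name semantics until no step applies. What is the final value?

Answer: false

Trace:
step 0: (((let x = false in (\y.(\z.z))) (9 * 3)) false)
step 1: [let@0.0] (((\y.(\z.z)) (9 * 3)) false)
step 2: [beta@0] ((\z.z) false)
step 3: [beta@root] false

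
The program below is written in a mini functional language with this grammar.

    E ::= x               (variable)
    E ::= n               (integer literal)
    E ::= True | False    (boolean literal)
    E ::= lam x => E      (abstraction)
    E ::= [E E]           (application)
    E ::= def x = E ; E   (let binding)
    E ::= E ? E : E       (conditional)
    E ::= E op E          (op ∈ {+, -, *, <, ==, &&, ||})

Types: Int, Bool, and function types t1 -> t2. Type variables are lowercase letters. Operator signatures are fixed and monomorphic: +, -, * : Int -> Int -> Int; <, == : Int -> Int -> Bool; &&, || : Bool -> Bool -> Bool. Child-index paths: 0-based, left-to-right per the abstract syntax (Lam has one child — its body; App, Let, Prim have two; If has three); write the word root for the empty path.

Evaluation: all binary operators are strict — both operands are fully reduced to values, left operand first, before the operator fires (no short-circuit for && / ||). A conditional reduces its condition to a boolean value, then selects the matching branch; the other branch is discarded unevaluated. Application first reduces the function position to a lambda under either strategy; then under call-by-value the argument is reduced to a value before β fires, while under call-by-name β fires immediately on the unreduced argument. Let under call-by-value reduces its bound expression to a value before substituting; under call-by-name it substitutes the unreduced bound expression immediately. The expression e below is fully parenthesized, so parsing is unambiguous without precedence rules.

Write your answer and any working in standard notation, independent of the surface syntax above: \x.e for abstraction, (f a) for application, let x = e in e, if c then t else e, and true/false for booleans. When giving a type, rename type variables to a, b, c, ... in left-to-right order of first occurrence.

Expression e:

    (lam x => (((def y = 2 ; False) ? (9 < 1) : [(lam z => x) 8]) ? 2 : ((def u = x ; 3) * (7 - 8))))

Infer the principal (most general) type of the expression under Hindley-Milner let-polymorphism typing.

Trace:
let y : Int
  unify Bool ~ Bool
  unify Int ~ Int
  unify Int ~ Int
x : a
\z._ : b -> a
  unify b -> a ~ Int -> c
  unify b ~ Int
  unify a ~ c
_ _ : c
  unify Bool ~ c
  unify Bool ~ Bool
x : Bool
let u : Bool
  unify Int ~ Int
  unify Int ~ Int
  unify Int ~ Int
  unify Int ~ Int
  unify Int ~ Int
\x._ : Bool -> Int

Answer: Bool -> Int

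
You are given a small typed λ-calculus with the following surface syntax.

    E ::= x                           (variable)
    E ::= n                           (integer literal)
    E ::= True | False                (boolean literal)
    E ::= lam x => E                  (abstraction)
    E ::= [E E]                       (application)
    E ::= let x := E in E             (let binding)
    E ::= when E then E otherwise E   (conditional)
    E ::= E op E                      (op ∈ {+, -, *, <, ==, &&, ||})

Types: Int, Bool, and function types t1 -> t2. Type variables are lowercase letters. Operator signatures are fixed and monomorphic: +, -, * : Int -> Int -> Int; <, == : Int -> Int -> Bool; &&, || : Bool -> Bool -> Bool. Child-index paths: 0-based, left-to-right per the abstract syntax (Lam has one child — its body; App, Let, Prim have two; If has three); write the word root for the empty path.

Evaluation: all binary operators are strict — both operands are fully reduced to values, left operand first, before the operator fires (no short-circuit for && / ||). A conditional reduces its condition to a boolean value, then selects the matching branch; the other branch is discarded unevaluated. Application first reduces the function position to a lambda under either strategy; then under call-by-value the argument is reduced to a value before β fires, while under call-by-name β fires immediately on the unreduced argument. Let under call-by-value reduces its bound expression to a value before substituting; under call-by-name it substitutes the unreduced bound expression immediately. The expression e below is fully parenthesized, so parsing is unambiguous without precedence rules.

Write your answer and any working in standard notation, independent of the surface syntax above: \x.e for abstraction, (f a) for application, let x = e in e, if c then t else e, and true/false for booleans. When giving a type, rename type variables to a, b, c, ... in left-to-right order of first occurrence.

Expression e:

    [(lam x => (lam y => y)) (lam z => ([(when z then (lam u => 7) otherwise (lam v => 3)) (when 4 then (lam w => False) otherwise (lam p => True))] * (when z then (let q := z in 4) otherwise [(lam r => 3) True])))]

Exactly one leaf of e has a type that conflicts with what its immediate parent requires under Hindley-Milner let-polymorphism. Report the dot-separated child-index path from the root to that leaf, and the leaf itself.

Answer: 1.0.0.1.0 : 4

Derivation:
y : b
\y._ : b -> b
\x._ : a -> b -> b
z : c
  unify c ~ Bool
\u._ : d -> Int
\v._ : e -> Int
  unify d -> Int ~ e -> Int
  unify d ~ e
  unify Int ~ Int
  unify Int ~ Bool
  FAIL: mismatch Int ~ Bool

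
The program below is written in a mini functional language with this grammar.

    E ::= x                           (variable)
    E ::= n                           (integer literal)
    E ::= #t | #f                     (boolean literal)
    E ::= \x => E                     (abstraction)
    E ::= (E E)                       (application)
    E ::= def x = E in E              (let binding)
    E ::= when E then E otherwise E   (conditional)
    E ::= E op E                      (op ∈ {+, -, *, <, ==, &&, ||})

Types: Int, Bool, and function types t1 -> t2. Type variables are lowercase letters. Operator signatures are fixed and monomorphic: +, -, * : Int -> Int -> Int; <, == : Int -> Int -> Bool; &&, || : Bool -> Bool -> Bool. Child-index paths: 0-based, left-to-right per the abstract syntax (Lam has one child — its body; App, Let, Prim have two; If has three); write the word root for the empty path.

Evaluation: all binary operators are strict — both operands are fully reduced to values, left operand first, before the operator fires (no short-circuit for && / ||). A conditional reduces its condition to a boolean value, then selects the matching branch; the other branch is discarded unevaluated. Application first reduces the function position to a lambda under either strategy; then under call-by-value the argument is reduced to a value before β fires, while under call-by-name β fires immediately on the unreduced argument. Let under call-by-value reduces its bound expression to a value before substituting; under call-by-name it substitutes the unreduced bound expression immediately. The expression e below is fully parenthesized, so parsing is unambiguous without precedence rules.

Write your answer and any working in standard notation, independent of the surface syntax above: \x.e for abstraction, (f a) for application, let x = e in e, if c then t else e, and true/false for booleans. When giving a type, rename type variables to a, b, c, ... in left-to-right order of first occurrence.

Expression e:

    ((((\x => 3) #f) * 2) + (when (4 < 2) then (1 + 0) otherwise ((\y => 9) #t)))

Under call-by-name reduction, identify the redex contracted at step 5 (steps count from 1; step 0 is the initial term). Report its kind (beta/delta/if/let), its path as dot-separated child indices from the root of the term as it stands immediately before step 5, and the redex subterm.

Working:
step 0: ((((\x.3) false) * 2) + (if (4 < 2) then (1 + 0) else ((\y.9) true)))
step 1: [beta@0.0] ((3 * 2) + (if (4 < 2) then (1 + 0) else ((\y.9) true)))
step 2: [delta@0] (6 + (if (4 < 2) then (1 + 0) else ((\y.9) true)))
step 3: [delta@1.0] (6 + (if false then (1 + 0) else ((\y.9) true)))
step 4: [if@1] (6 + ((\y.9) true))
step 5: [beta@1] (6 + 9)

Answer: beta at 1 : ((\y.9) true)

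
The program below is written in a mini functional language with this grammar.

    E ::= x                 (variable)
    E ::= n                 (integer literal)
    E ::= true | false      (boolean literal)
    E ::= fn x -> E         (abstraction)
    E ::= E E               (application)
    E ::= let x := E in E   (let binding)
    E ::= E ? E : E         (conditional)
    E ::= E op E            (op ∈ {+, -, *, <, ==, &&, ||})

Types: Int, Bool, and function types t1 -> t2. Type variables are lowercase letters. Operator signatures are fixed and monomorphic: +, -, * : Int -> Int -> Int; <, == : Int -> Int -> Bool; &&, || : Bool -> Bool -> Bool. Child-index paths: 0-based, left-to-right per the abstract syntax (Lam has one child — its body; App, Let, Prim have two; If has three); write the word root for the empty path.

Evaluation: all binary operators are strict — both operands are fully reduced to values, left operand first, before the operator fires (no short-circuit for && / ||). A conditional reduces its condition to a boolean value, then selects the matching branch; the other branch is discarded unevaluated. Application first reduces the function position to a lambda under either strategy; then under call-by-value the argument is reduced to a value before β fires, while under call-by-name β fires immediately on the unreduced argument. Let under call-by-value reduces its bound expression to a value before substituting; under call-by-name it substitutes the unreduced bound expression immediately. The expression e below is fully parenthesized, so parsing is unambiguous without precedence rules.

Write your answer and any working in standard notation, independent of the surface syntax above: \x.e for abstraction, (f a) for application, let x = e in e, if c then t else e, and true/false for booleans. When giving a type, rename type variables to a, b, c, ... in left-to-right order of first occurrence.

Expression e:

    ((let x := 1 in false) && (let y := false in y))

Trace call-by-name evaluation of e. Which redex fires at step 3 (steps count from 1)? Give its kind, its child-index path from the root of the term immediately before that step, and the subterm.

Answer: delta at root : (false && false)

Working:
step 0: ((let x = 1 in false) && (let y = false in y))
step 1: [let@0] (false && (let y = false in y))
step 2: [let@1] (false && false)
step 3: [delta@root] false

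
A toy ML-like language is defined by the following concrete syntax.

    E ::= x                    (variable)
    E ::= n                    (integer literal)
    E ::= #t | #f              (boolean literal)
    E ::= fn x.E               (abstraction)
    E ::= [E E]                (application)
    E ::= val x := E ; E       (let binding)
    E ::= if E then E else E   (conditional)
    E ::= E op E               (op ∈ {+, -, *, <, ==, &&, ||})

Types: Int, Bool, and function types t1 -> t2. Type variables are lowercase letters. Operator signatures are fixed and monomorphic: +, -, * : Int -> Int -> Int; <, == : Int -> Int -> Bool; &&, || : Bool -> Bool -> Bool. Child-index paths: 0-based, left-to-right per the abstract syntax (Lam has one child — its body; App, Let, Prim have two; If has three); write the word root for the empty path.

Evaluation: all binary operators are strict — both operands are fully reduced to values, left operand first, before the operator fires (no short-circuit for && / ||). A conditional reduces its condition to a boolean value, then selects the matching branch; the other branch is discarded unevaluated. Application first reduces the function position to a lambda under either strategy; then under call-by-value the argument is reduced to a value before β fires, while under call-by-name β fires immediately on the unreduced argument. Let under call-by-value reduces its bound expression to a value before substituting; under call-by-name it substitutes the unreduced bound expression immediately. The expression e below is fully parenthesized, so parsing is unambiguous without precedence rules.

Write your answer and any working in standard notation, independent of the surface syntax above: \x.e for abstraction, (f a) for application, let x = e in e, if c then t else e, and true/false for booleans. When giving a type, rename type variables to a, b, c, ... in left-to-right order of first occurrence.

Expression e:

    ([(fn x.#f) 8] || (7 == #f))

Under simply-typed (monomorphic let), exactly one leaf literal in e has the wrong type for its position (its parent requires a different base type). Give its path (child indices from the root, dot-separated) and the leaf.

Answer: 1.1 : false

Derivation:
\x._ : a -> Bool
  unify a -> Bool ~ Int -> b
  unify a ~ Int
  unify Bool ~ b
_ _ : Bool
  unify Bool ~ Bool
  unify Int ~ Int
  unify Bool ~ Int
  FAIL: mismatch Bool ~ Int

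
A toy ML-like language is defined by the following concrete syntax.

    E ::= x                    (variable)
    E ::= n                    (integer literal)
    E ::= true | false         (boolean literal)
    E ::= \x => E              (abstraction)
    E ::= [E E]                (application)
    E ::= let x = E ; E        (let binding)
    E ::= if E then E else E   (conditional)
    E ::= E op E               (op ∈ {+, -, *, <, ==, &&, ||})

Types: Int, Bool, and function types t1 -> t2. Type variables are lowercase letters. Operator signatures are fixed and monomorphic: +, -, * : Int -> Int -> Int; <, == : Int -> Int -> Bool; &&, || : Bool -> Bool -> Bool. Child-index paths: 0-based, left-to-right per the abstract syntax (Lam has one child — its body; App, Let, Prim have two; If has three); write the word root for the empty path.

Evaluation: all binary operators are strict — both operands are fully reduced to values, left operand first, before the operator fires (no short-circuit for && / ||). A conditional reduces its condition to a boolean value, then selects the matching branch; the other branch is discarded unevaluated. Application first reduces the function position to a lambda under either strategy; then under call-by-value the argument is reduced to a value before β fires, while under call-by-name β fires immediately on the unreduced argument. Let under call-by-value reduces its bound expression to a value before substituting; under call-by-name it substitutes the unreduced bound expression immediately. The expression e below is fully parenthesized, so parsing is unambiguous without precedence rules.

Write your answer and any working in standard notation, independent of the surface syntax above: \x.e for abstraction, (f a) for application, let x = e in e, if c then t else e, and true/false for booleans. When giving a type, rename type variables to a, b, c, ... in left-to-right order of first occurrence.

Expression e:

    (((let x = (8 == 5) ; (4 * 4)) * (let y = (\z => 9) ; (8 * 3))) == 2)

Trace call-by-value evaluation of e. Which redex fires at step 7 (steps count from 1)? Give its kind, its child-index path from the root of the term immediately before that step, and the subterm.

Working:
step 0: (((let x = (8 == 5) in (4 * 4)) * (let y = (\z.9) in (8 * 3))) == 2)
step 1: [delta@0.0.0] (((let x = false in (4 * 4)) * (let y = (\z.9) in (8 * 3))) == 2)
step 2: [let@0.0] (((4 * 4) * (let y = (\z.9) in (8 * 3))) == 2)
step 3: [delta@0.0] ((16 * (let y = (\z.9) in (8 * 3))) == 2)
step 4: [let@0.1] ((16 * (8 * 3)) == 2)
step 5: [delta@0.1] ((16 * 24) == 2)
step 6: [delta@0] (384 == 2)
step 7: [delta@root] false

Answer: delta at root : (384 == 2)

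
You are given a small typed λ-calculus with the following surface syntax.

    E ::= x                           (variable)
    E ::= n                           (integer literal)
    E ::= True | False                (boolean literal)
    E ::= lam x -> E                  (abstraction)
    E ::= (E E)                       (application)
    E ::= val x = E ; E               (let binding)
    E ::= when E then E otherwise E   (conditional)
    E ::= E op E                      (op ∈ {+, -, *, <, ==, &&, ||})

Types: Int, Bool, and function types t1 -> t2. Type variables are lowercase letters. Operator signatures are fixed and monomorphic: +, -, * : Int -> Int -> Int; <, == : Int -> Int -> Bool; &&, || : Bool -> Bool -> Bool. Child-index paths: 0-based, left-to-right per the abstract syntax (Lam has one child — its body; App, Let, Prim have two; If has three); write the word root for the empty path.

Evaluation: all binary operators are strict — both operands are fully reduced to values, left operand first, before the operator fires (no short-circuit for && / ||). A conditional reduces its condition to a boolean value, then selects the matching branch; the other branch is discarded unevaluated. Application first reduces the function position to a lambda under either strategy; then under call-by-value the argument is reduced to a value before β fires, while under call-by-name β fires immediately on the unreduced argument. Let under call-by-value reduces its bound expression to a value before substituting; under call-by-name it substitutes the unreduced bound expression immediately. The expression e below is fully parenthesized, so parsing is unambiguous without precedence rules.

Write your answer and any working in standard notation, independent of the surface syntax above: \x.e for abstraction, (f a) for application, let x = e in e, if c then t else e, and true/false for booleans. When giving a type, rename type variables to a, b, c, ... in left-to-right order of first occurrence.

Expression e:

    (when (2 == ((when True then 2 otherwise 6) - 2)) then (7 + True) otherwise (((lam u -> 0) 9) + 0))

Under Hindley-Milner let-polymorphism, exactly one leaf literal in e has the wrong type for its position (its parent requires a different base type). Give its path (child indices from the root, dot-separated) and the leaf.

Answer: 1.1 : true

Working:
  unify Int ~ Int
  unify Bool ~ Bool
  unify Int ~ Int
  unify Int ~ Int
  unify Int ~ Int
  unify Int ~ Int
  unify Bool ~ Bool
  unify Int ~ Int
  unify Bool ~ Int
  FAIL: mismatch Bool ~ Int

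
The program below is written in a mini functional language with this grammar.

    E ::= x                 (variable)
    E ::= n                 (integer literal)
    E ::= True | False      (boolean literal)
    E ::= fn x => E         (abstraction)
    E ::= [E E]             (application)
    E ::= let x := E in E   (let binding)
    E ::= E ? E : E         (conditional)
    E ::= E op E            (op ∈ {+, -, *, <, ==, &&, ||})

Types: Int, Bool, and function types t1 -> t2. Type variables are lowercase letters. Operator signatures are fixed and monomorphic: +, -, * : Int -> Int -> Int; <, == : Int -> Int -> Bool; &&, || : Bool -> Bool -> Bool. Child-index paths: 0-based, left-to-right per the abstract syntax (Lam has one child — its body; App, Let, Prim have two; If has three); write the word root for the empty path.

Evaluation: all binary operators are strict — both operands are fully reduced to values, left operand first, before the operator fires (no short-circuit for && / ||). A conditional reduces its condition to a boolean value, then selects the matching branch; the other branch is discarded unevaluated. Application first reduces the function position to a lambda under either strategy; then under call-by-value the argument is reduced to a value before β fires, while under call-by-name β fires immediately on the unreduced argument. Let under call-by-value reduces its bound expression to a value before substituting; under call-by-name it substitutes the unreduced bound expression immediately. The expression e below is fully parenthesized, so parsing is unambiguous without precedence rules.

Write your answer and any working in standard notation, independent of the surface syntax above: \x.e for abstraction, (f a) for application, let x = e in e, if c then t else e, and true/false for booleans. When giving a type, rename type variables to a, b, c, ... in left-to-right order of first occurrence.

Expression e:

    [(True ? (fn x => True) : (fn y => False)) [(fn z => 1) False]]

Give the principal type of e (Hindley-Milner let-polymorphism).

Answer: Bool

Working:
  unify Bool ~ Bool
\x._ : a -> Bool
\y._ : b -> Bool
  unify a -> Bool ~ b -> Bool
  unify a ~ b
  unify Bool ~ Bool
\z._ : c -> Int
  unify c -> Int ~ Bool -> d
  unify c ~ Bool
  unify Int ~ d
_ _ : Int
  unify b -> Bool ~ Int -> e
  unify b ~ Int
  unify Bool ~ e
_ _ : Bool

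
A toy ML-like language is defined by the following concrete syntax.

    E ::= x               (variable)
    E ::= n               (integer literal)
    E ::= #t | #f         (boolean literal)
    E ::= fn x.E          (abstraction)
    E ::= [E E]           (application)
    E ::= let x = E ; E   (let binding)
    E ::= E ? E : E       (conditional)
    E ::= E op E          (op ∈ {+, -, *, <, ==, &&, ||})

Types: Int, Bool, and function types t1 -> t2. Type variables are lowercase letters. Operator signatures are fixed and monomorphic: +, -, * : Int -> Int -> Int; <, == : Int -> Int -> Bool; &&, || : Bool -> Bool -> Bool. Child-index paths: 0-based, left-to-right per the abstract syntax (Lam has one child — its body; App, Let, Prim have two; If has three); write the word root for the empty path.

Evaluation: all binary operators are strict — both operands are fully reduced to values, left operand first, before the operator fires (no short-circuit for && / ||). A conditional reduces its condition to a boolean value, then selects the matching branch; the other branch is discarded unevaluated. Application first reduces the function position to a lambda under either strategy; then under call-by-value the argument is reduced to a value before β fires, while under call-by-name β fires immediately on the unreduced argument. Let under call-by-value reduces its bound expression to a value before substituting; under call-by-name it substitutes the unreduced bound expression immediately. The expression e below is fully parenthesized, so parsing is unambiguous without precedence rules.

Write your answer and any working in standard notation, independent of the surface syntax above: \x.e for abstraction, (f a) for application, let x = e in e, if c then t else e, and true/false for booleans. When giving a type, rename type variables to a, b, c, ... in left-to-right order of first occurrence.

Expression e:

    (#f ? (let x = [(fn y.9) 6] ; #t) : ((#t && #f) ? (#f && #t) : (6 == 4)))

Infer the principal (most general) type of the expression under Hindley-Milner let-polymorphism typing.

Answer: Bool

Derivation:
  unify Bool ~ Bool
\y._ : a -> Int
  unify a -> Int ~ Int -> b
  unify a ~ Int
  unify Int ~ b
_ _ : Int
let x : Int
  unify Bool ~ Bool
  unify Bool ~ Bool
  unify Bool ~ Bool
  unify Bool ~ Bool
  unify Bool ~ Bool
  unify Int ~ Int
  unify Int ~ Int
  unify Bool ~ Bool
  unify Bool ~ Bool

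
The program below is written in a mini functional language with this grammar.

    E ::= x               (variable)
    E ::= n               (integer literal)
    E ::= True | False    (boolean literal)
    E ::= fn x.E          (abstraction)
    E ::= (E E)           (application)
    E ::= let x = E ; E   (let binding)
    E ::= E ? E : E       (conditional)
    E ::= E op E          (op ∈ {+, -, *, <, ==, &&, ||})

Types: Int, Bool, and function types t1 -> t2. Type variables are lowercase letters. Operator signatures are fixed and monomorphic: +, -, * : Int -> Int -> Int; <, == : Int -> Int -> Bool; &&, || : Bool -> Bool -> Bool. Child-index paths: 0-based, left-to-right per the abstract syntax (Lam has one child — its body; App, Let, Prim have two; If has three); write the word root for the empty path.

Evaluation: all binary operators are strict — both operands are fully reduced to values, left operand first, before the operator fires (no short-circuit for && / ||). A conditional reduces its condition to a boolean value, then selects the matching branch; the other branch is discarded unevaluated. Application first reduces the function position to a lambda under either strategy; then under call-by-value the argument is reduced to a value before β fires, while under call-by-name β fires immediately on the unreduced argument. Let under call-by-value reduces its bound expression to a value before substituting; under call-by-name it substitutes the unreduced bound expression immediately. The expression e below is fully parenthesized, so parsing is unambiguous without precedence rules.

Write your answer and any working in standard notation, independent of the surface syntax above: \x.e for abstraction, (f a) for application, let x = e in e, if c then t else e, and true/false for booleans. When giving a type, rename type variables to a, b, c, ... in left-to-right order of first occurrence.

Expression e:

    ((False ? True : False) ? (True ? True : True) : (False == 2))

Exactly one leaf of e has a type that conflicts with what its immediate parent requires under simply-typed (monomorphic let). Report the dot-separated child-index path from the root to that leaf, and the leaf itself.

Derivation:
  unify Bool ~ Bool
  unify Bool ~ Bool
  unify Bool ~ Bool
  unify Bool ~ Bool
  unify Bool ~ Bool
  unify Bool ~ Int
  FAIL: mismatch Bool ~ Int

Answer: 2.0 : false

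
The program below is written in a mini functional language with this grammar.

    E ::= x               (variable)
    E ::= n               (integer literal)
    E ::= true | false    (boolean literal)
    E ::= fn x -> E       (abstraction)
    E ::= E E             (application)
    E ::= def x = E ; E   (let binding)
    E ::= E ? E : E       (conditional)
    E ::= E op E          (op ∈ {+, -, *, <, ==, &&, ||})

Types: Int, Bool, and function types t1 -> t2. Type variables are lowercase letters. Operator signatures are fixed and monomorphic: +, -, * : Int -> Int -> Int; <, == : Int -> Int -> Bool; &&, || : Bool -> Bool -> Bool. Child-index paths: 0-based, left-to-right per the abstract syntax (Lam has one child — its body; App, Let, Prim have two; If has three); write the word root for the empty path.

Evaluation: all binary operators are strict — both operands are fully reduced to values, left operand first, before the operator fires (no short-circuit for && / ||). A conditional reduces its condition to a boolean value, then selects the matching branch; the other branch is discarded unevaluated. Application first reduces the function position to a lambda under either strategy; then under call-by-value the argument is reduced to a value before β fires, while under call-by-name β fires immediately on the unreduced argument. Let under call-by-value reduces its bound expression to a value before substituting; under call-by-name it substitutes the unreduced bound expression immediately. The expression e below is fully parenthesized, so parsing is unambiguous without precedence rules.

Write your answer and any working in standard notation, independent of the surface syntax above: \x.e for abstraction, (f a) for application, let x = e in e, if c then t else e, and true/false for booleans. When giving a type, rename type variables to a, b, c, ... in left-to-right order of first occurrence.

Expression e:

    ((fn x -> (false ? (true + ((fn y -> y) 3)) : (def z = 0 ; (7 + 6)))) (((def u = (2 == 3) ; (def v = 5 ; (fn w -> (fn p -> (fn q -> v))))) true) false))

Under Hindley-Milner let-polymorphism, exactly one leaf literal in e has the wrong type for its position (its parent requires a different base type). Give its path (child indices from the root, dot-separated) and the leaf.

Answer: 0.0.1.0 : true

Working:
  unify Bool ~ Bool
  unify Bool ~ Int
  FAIL: mismatch Bool ~ Int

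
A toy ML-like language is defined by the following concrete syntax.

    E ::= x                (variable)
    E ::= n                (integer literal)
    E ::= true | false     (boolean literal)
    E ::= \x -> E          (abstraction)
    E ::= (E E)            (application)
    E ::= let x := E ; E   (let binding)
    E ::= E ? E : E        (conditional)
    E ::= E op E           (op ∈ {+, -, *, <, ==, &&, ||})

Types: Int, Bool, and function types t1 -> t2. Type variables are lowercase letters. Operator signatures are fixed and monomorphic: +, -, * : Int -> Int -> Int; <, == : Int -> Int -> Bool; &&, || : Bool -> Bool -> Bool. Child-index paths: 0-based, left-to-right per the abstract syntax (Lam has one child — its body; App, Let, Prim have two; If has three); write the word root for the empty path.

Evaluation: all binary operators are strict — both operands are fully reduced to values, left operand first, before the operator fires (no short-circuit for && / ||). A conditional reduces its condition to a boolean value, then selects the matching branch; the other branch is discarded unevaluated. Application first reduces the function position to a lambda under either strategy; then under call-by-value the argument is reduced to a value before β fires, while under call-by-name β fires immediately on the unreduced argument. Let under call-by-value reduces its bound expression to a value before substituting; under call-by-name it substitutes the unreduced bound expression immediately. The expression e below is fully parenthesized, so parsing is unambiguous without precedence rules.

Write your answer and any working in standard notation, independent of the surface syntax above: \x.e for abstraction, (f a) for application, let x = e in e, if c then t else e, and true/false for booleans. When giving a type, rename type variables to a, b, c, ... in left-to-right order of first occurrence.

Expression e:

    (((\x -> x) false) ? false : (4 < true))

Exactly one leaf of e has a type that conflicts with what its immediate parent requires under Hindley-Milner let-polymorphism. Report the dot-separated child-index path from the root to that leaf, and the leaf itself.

Trace:
x : a
\x._ : a -> a
  unify a -> a ~ Bool -> b
  unify a ~ Bool
  unify Bool ~ b
_ _ : Bool
  unify Bool ~ Bool
  unify Int ~ Int
  unify Bool ~ Int
  FAIL: mismatch Bool ~ Int

Answer: 2.1 : true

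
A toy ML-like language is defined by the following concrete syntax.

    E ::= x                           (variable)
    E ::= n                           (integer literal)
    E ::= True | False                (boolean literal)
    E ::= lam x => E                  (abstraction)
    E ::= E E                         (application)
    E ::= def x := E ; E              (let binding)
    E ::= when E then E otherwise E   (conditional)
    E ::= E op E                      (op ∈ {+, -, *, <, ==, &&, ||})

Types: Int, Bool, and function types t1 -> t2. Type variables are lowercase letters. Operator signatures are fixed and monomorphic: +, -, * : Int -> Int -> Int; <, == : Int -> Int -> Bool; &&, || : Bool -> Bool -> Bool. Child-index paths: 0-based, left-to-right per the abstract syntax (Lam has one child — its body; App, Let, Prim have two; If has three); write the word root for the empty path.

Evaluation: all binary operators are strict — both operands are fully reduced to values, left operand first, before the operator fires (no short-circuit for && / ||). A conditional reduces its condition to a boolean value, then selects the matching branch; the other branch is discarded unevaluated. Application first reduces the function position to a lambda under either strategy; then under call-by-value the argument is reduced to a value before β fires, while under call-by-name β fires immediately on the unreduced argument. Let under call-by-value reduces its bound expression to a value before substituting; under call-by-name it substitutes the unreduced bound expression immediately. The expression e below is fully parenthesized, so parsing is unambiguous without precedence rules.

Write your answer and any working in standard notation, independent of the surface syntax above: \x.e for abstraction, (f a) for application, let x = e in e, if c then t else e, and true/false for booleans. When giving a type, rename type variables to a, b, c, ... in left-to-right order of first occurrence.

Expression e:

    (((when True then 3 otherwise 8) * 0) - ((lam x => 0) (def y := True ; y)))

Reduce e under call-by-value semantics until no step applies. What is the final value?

Trace:
step 0: (((if true then 3 else 8) * 0) - ((\x.0) (let y = true in y)))
step 1: [if@0.0] ((3 * 0) - ((\x.0) (let y = true in y)))
step 2: [delta@0] (0 - ((\x.0) (let y = true in y)))
step 3: [let@1.1] (0 - ((\x.0) true))
step 4: [beta@1] (0 - 0)
step 5: [delta@root] 0

Answer: 0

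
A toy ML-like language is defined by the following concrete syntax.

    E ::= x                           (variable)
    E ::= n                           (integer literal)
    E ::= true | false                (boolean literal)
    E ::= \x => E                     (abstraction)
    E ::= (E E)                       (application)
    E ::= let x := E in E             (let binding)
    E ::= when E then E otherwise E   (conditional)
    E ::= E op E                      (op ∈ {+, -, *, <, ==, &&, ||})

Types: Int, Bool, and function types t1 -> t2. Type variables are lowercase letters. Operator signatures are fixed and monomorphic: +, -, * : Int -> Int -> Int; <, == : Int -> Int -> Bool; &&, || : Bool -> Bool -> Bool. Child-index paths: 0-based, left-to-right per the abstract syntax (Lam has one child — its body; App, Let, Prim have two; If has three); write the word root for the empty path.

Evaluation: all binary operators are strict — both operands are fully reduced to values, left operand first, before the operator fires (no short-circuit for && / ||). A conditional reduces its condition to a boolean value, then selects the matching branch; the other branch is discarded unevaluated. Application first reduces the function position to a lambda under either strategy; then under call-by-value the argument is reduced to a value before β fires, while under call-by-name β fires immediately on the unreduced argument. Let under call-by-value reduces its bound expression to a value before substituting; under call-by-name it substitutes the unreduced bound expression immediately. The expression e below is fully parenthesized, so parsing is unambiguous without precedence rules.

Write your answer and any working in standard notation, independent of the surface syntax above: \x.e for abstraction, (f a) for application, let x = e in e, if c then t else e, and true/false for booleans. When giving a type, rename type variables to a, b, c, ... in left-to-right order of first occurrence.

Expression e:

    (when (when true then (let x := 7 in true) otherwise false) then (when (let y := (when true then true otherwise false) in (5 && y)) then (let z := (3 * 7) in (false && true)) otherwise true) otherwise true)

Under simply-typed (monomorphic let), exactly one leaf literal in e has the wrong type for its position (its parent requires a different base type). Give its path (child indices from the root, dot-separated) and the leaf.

Answer: 1.0.1.0 : 5

Working:
  unify Bool ~ Bool
let x : Int
  unify Bool ~ Bool
  unify Bool ~ Bool
  unify Bool ~ Bool
  unify Bool ~ Bool
let y : Bool
  unify Int ~ Bool
  FAIL: mismatch Int ~ Bool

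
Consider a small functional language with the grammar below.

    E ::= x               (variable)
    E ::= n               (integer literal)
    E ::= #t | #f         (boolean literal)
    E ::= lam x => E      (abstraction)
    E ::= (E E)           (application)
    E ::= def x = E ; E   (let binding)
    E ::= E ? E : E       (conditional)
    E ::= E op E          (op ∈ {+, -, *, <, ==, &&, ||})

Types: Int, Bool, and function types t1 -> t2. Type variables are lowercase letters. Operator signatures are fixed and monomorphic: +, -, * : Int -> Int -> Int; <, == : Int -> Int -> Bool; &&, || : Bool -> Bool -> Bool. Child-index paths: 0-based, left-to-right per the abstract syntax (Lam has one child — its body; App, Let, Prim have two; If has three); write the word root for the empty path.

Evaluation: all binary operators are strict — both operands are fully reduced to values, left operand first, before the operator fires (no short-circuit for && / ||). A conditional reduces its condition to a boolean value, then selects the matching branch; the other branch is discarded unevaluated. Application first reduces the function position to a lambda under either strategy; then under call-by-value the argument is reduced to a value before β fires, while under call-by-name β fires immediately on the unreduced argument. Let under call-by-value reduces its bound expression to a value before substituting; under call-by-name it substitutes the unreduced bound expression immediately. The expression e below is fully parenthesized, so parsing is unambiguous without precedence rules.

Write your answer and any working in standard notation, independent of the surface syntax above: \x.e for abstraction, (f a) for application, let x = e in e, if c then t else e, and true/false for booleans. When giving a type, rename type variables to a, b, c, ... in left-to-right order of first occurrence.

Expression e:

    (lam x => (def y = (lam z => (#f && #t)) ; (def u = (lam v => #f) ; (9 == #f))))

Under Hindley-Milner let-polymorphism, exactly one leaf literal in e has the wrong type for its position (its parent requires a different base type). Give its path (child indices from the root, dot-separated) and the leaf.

Working:
  unify Bool ~ Bool
  unify Bool ~ Bool
\z._ : b -> Bool
let y : forall. b -> Bool
\v._ : c -> Bool
let u : forall. c -> Bool
  unify Int ~ Int
  unify Bool ~ Int
  FAIL: mismatch Bool ~ Int

Answer: 0.1.1.1 : false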